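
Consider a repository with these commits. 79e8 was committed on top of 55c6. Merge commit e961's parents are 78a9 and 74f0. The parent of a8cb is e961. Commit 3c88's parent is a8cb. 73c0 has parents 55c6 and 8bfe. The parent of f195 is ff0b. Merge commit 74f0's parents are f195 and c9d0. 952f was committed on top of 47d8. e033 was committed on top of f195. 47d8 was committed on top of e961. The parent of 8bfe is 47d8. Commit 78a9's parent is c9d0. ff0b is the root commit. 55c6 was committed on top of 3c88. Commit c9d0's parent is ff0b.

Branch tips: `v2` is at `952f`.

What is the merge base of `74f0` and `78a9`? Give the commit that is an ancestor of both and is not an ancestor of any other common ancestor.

Ancestors of 74f0: {74f0, c9d0, f195, ff0b}.
Ancestors of 78a9: {78a9, c9d0, ff0b}.
Common ancestors: {c9d0, ff0b}.
Among these, c9d0 is not an ancestor of any other common ancestor — it is the merge base.

c9d0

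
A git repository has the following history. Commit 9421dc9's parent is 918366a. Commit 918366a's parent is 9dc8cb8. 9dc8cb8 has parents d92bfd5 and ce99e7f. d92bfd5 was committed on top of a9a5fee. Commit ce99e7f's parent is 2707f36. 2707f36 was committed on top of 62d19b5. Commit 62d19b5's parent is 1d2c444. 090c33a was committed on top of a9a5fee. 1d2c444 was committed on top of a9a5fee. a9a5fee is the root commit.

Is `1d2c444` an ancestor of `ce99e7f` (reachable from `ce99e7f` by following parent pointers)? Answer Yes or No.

Ancestors of ce99e7f (commits reachable by following parents): {1d2c444, 2707f36, 62d19b5, a9a5fee, ce99e7f}.
1d2c444 is in that set, so it is an ancestor of ce99e7f.

Yes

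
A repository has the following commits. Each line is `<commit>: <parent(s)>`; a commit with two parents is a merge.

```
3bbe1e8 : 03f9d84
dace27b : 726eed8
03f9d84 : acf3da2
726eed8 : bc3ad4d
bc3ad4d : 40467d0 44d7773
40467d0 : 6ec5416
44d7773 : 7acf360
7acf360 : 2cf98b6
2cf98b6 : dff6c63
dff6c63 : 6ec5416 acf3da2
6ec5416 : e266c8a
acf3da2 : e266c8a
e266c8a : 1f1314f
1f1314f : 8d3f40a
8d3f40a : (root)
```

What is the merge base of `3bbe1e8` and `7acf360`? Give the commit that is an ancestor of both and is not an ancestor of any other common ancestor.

acf3da2

Ancestors of 3bbe1e8: {03f9d84, 1f1314f, 3bbe1e8, 8d3f40a, acf3da2, e266c8a}.
Ancestors of 7acf360: {1f1314f, 2cf98b6, 6ec5416, 7acf360, 8d3f40a, acf3da2, dff6c63, e266c8a}.
Common ancestors: {1f1314f, 8d3f40a, acf3da2, e266c8a}.
Among these, acf3da2 is not an ancestor of any other common ancestor — it is the merge base.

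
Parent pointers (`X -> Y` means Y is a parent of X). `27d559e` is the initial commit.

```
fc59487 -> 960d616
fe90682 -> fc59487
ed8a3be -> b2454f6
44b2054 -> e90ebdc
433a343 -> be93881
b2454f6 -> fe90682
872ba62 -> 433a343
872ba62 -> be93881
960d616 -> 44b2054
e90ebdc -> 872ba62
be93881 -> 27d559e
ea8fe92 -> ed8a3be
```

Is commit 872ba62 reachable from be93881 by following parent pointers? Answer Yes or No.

No

Ancestors of be93881: {27d559e, be93881}.
872ba62 is not in that set, so it is not an ancestor of be93881.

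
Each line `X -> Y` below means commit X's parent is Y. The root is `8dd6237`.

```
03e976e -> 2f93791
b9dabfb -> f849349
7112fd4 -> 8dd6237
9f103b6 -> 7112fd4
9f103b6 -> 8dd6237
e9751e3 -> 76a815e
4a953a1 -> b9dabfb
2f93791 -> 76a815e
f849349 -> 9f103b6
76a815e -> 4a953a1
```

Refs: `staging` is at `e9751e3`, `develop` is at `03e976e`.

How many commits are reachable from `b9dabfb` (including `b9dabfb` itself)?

5

Walking parent pointers from b9dabfb: reachable set = {7112fd4, 8dd6237, 9f103b6, b9dabfb, f849349}.
That is 5 commits.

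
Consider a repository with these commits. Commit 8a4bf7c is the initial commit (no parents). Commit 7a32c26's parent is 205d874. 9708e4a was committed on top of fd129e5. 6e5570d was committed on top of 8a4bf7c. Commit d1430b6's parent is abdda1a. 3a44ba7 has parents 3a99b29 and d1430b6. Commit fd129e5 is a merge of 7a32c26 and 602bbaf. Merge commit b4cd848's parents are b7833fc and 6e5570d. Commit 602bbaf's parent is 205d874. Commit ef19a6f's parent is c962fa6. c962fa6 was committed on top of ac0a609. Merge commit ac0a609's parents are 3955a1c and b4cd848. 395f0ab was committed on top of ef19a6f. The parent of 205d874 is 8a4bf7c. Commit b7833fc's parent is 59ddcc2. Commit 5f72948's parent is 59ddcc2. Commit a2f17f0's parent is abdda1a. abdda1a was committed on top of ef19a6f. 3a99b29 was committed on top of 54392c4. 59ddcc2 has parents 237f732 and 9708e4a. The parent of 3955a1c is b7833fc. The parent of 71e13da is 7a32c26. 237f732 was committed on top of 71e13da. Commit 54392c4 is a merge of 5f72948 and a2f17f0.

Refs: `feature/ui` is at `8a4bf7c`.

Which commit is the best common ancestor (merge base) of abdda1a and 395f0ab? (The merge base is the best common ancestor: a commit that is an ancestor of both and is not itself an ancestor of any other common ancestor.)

Ancestors of abdda1a: {205d874, 237f732, 3955a1c, 59ddcc2, 602bbaf, 6e5570d, 71e13da, 7a32c26, 8a4bf7c, 9708e4a, abdda1a, ac0a609, b4cd848, b7833fc, c962fa6, ef19a6f, fd129e5}.
Ancestors of 395f0ab: {205d874, 237f732, 3955a1c, 395f0ab, 59ddcc2, 602bbaf, 6e5570d, 71e13da, 7a32c26, 8a4bf7c, 9708e4a, ac0a609, b4cd848, b7833fc, c962fa6, ef19a6f, fd129e5}.
Common ancestors: {205d874, 237f732, 3955a1c, 59ddcc2, 602bbaf, 6e5570d, 71e13da, 7a32c26, 8a4bf7c, 9708e4a, ac0a609, b4cd848, b7833fc, c962fa6, ef19a6f, fd129e5}.
Among these, ef19a6f is not an ancestor of any other common ancestor — it is the merge base.

ef19a6f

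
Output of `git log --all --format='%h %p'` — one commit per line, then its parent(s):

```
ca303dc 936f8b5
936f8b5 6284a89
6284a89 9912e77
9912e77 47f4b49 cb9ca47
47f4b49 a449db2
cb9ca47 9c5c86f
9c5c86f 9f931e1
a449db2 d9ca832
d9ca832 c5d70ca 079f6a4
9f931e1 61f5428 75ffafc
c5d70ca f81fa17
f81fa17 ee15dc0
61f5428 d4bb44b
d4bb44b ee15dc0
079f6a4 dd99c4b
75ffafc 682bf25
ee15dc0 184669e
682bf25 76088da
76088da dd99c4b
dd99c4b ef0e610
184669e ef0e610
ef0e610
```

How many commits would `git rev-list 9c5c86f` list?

11

Walking parent pointers from 9c5c86f: reachable set = {184669e, 61f5428, 682bf25, 75ffafc, 76088da, 9c5c86f, 9f931e1, d4bb44b, dd99c4b, ee15dc0, ef0e610}.
That is 11 commits.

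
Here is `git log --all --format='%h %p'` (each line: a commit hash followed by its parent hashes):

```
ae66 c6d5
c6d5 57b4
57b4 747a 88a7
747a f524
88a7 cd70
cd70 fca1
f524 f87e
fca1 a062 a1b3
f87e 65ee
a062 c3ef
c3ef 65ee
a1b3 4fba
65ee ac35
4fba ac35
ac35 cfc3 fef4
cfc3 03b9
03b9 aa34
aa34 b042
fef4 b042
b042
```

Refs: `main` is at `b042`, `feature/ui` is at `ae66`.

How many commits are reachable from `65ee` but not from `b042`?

6

Reachable from 65ee: {03b9, 65ee, aa34, ac35, b042, cfc3, fef4}.
Reachable from b042: {b042}.
In 65ee's history but not b042's: {03b9, 65ee, aa34, ac35, cfc3, fef4} — 6 commits.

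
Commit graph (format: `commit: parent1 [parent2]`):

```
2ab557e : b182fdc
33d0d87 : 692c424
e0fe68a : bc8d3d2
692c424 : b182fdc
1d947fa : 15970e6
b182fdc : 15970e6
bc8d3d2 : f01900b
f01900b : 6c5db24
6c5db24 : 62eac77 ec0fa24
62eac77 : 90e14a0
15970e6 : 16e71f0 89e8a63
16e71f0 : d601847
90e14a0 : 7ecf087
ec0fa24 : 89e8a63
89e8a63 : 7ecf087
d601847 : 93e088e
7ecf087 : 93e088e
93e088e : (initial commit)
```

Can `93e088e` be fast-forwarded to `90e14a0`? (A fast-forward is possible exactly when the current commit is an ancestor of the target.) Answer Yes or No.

A fast-forward from 93e088e to 90e14a0 is possible iff 93e088e is an ancestor of 90e14a0.
Ancestors of 90e14a0: {7ecf087, 90e14a0, 93e088e}.
93e088e is among them, so fast-forward is possible.

Yes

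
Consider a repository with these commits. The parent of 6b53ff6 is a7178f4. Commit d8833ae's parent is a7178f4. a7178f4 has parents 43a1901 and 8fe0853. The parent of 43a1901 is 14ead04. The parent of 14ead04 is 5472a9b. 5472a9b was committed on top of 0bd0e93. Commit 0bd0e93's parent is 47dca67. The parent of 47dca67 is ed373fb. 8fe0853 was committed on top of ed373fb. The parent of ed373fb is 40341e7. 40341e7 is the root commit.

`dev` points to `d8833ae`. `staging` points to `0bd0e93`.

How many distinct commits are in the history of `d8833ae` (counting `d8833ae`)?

10

Walking parent pointers from d8833ae: reachable set = {0bd0e93, 14ead04, 40341e7, 43a1901, 47dca67, 5472a9b, 8fe0853, a7178f4, d8833ae, ed373fb}.
That is 10 commits.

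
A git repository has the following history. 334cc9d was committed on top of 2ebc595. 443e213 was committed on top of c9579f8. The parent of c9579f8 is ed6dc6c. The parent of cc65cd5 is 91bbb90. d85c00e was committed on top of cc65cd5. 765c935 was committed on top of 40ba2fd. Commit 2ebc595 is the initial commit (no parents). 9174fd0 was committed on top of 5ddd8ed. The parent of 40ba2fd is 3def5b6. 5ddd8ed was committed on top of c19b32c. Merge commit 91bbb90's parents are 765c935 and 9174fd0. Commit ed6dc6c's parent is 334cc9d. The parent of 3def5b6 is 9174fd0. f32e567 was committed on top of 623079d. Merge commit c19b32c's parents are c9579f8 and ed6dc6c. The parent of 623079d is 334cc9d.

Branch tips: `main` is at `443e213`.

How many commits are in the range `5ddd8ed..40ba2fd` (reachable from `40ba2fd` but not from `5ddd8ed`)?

3

Reachable from 40ba2fd: {2ebc595, 334cc9d, 3def5b6, 40ba2fd, 5ddd8ed, 9174fd0, c19b32c, c9579f8, ed6dc6c}.
Reachable from 5ddd8ed: {2ebc595, 334cc9d, 5ddd8ed, c19b32c, c9579f8, ed6dc6c}.
In 40ba2fd's history but not 5ddd8ed's: {3def5b6, 40ba2fd, 9174fd0} — 3 commits.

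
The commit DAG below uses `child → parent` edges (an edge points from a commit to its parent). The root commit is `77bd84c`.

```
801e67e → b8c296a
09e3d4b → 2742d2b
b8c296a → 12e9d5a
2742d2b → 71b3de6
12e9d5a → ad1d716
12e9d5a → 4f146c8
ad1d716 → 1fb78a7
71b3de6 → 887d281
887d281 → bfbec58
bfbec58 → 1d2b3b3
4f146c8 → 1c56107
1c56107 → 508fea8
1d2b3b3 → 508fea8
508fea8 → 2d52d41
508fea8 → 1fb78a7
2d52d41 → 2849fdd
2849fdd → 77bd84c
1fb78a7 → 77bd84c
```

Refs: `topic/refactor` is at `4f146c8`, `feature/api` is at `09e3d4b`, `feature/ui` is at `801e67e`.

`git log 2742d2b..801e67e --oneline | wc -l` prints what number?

6

Reachable from 801e67e: {12e9d5a, 1c56107, 1fb78a7, 2849fdd, 2d52d41, 4f146c8, 508fea8, 77bd84c, 801e67e, ad1d716, b8c296a}.
Reachable from 2742d2b: {1d2b3b3, 1fb78a7, 2742d2b, 2849fdd, 2d52d41, 508fea8, 71b3de6, 77bd84c, 887d281, bfbec58}.
In 801e67e's history but not 2742d2b's: {12e9d5a, 1c56107, 4f146c8, 801e67e, ad1d716, b8c296a} — 6 commits.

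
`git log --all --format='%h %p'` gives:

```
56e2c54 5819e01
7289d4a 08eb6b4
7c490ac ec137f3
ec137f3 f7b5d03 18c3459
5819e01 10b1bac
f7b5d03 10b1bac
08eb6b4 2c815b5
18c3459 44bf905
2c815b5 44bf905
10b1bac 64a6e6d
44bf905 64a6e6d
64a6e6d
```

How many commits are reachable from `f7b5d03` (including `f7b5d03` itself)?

Walking parent pointers from f7b5d03: reachable set = {10b1bac, 64a6e6d, f7b5d03}.
That is 3 commits.

3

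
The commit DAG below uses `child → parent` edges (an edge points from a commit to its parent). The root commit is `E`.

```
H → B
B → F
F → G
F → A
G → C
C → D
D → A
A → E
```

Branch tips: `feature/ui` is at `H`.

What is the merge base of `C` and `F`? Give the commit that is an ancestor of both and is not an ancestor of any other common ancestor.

C

Ancestors of C: {A, C, D, E}.
Ancestors of F: {A, C, D, E, F, G}.
Common ancestors: {A, C, D, E}.
Among these, C is not an ancestor of any other common ancestor — it is the merge base.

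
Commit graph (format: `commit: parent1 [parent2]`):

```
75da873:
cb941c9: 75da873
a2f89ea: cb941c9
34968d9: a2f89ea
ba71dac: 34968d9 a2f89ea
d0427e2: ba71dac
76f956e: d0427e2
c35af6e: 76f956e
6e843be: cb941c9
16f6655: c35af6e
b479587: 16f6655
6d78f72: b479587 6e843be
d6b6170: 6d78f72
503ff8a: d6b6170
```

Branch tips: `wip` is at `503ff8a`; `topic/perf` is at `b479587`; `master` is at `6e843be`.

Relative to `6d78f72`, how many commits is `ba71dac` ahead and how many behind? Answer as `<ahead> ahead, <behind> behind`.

Reachable from ba71dac: {34968d9, 75da873, a2f89ea, ba71dac, cb941c9}.
Reachable from 6d78f72: {16f6655, 34968d9, 6d78f72, 6e843be, 75da873, 76f956e, a2f89ea, b479587, ba71dac, c35af6e, cb941c9, d0427e2}.
Only in ba71dac's history (ahead): {} — 0.
Only in 6d78f72's history (behind): {16f6655, 6d78f72, 6e843be, 76f956e, b479587, c35af6e, d0427e2} — 7.

0 ahead, 7 behind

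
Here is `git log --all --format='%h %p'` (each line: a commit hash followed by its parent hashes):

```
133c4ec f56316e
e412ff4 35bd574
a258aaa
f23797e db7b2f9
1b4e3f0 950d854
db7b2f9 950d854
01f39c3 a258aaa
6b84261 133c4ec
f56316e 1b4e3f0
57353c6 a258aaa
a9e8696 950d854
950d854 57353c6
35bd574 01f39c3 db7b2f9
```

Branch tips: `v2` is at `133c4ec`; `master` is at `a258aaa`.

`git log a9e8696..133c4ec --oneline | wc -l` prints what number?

Reachable from 133c4ec: {133c4ec, 1b4e3f0, 57353c6, 950d854, a258aaa, f56316e}.
Reachable from a9e8696: {57353c6, 950d854, a258aaa, a9e8696}.
In 133c4ec's history but not a9e8696's: {133c4ec, 1b4e3f0, f56316e} — 3 commits.

3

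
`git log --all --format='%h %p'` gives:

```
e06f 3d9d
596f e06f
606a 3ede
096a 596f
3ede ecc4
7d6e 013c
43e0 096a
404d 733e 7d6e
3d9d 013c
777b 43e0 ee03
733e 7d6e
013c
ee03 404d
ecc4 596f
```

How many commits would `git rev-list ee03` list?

Walking parent pointers from ee03: reachable set = {013c, 404d, 733e, 7d6e, ee03}.
That is 5 commits.

5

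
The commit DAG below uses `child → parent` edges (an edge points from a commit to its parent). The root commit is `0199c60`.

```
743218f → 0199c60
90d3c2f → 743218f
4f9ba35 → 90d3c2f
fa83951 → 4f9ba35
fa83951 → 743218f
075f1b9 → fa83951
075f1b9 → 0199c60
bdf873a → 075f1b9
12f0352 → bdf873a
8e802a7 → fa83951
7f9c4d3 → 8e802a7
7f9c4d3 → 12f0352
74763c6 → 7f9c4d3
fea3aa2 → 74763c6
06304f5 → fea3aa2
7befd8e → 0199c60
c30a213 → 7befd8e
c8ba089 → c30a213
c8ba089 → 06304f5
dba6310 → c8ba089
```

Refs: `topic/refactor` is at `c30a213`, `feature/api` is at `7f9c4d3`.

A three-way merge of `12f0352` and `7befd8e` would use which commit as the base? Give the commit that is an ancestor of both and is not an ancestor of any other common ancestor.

Ancestors of 12f0352: {0199c60, 075f1b9, 12f0352, 4f9ba35, 743218f, 90d3c2f, bdf873a, fa83951}.
Ancestors of 7befd8e: {0199c60, 7befd8e}.
Common ancestors: {0199c60}.
The only common ancestor is 0199c60, so it is the merge base.

0199c60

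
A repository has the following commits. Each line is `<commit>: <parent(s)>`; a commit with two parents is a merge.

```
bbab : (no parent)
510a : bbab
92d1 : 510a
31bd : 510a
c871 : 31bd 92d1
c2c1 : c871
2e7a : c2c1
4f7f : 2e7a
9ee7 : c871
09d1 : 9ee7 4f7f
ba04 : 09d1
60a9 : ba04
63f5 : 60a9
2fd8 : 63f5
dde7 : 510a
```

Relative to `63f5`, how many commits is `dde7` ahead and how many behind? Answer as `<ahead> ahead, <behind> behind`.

1 ahead, 11 behind

Reachable from dde7: {510a, bbab, dde7}.
Reachable from 63f5: {09d1, 2e7a, 31bd, 4f7f, 510a, 60a9, 63f5, 92d1, 9ee7, ba04, bbab, c2c1, c871}.
Only in dde7's history (ahead): {dde7} — 1.
Only in 63f5's history (behind): {09d1, 2e7a, 31bd, 4f7f, 60a9, 63f5, 92d1, 9ee7, ba04, c2c1, c871} — 11.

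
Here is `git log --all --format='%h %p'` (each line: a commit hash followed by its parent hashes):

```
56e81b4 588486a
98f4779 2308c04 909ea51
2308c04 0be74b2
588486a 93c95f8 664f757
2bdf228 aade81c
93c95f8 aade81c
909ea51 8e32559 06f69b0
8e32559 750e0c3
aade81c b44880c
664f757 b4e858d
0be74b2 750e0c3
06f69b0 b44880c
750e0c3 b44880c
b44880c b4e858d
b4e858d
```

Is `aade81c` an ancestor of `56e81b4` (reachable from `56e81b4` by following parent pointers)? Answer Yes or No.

Ancestors of 56e81b4 (commits reachable by following parents): {56e81b4, 588486a, 664f757, 93c95f8, aade81c, b44880c, b4e858d}.
aade81c is in that set, so it is an ancestor of 56e81b4.

Yes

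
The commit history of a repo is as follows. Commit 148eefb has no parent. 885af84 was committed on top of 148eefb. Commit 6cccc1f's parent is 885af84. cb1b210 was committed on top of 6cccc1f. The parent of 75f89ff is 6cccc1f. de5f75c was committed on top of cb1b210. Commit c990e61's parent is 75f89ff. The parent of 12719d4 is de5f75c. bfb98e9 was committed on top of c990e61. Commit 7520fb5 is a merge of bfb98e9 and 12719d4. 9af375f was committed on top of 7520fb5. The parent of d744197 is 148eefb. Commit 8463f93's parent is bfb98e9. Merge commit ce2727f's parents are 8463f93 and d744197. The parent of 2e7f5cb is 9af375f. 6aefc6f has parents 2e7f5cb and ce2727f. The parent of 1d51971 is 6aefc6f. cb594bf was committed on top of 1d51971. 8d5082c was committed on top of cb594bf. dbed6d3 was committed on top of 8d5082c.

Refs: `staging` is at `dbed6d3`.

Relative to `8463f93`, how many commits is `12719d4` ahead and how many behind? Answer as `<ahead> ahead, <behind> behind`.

3 ahead, 4 behind

Reachable from 12719d4: {12719d4, 148eefb, 6cccc1f, 885af84, cb1b210, de5f75c}.
Reachable from 8463f93: {148eefb, 6cccc1f, 75f89ff, 8463f93, 885af84, bfb98e9, c990e61}.
Only in 12719d4's history (ahead): {12719d4, cb1b210, de5f75c} — 3.
Only in 8463f93's history (behind): {75f89ff, 8463f93, bfb98e9, c990e61} — 4.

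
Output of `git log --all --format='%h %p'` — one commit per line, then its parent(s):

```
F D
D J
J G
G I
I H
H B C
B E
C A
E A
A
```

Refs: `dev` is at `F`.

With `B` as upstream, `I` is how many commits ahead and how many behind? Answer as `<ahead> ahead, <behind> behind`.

Reachable from I: {A, B, C, E, H, I}.
Reachable from B: {A, B, E}.
Only in I's history (ahead): {C, H, I} — 3.
Only in B's history (behind): {} — 0.

3 ahead, 0 behind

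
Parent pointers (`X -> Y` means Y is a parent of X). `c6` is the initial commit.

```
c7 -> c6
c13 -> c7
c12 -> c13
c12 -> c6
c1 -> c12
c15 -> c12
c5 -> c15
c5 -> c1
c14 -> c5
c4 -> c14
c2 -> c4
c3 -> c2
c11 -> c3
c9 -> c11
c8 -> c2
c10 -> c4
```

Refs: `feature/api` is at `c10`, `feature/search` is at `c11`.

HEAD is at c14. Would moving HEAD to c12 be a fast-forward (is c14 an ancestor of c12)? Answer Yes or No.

A fast-forward from c14 to c12 is possible iff c14 is an ancestor of c12.
Ancestors of c12: {c12, c13, c6, c7}.
c14 is not among them, so fast-forward is not possible.

No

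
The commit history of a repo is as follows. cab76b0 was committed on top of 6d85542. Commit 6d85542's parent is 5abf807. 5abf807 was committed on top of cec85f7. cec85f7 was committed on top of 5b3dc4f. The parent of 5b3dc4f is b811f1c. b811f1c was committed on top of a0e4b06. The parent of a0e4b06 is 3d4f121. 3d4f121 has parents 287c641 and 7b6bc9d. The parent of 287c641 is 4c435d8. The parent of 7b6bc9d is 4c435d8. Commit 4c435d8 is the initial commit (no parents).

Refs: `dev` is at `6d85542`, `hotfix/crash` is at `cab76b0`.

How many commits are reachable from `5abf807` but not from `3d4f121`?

Reachable from 5abf807: {287c641, 3d4f121, 4c435d8, 5abf807, 5b3dc4f, 7b6bc9d, a0e4b06, b811f1c, cec85f7}.
Reachable from 3d4f121: {287c641, 3d4f121, 4c435d8, 7b6bc9d}.
In 5abf807's history but not 3d4f121's: {5abf807, 5b3dc4f, a0e4b06, b811f1c, cec85f7} — 5 commits.

5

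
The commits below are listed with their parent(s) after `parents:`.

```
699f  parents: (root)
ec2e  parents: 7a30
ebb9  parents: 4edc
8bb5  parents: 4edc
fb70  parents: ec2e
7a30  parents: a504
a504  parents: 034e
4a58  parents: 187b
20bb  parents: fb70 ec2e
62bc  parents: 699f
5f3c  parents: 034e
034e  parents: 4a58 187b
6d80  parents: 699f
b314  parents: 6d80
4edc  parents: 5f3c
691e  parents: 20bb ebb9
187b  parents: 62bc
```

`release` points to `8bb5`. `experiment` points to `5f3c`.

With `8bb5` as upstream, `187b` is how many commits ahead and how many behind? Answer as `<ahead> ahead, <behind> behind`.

0 ahead, 5 behind

Reachable from 187b: {187b, 62bc, 699f}.
Reachable from 8bb5: {034e, 187b, 4a58, 4edc, 5f3c, 62bc, 699f, 8bb5}.
Only in 187b's history (ahead): {} — 0.
Only in 8bb5's history (behind): {034e, 4a58, 4edc, 5f3c, 8bb5} — 5.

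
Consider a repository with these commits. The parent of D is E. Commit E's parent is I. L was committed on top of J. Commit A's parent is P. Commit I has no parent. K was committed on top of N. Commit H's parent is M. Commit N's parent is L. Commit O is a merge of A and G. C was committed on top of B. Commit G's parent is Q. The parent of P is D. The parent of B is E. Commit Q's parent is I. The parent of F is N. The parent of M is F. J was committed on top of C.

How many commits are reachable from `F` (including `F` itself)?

8

Walking parent pointers from F: reachable set = {B, C, E, F, I, J, L, N}.
That is 8 commits.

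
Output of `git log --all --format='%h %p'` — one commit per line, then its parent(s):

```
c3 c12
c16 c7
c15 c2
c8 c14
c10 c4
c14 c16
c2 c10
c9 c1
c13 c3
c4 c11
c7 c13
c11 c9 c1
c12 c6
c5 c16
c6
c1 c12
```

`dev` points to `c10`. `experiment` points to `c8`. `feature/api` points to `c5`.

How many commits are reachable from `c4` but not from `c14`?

4

Reachable from c4: {c1, c11, c12, c4, c6, c9}.
Reachable from c14: {c12, c13, c14, c16, c3, c6, c7}.
In c4's history but not c14's: {c1, c11, c4, c9} — 4 commits.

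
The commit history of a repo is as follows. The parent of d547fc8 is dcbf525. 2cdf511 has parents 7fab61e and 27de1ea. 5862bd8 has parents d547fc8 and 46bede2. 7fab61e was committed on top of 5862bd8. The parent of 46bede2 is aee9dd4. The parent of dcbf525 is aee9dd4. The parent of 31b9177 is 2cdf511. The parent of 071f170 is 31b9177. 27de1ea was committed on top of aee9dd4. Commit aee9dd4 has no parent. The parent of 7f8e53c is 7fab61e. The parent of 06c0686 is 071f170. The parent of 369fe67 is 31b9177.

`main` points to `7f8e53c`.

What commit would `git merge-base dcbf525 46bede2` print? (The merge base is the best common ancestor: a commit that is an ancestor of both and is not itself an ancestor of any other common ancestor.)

Ancestors of dcbf525: {aee9dd4, dcbf525}.
Ancestors of 46bede2: {46bede2, aee9dd4}.
Common ancestors: {aee9dd4}.
The only common ancestor is aee9dd4, so it is the merge base.

aee9dd4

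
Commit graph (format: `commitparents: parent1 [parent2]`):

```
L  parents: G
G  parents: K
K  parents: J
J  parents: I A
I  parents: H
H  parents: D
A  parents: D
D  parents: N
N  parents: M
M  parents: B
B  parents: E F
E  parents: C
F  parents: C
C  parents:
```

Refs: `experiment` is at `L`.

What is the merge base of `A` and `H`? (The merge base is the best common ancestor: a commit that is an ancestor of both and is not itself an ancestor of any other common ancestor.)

D

Ancestors of A: {A, B, C, D, E, F, M, N}.
Ancestors of H: {B, C, D, E, F, H, M, N}.
Common ancestors: {B, C, D, E, F, M, N}.
Among these, D is not an ancestor of any other common ancestor — it is the merge base.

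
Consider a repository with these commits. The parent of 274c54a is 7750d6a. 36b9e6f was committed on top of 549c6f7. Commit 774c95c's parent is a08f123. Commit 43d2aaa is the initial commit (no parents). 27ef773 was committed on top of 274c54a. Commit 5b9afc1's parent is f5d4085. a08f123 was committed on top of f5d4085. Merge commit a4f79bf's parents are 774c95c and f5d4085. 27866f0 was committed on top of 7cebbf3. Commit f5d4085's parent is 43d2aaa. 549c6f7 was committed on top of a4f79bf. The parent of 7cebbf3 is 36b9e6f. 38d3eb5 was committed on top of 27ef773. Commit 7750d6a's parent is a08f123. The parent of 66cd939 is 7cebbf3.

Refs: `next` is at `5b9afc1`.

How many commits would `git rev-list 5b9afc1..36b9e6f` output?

Reachable from 36b9e6f: {36b9e6f, 43d2aaa, 549c6f7, 774c95c, a08f123, a4f79bf, f5d4085}.
Reachable from 5b9afc1: {43d2aaa, 5b9afc1, f5d4085}.
In 36b9e6f's history but not 5b9afc1's: {36b9e6f, 549c6f7, 774c95c, a08f123, a4f79bf} — 5 commits.

5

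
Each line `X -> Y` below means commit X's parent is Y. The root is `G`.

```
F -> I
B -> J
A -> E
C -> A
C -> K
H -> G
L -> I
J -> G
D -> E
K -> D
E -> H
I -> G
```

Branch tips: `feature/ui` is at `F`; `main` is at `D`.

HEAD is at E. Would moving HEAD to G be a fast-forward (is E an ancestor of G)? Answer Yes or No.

No

A fast-forward from E to G is possible iff E is an ancestor of G.
Ancestors of G: {G}.
E is not among them, so fast-forward is not possible.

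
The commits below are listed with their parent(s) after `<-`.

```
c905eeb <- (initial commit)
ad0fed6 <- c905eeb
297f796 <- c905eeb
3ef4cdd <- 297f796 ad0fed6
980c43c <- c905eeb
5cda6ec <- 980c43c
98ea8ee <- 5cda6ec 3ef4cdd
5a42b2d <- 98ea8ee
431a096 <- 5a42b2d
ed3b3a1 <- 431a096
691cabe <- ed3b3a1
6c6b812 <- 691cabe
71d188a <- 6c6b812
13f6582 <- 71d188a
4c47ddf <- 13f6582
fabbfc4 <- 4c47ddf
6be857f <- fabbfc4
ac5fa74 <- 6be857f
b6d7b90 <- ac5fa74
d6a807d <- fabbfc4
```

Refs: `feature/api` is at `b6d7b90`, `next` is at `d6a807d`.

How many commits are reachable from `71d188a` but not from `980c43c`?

Reachable from 71d188a: {297f796, 3ef4cdd, 431a096, 5a42b2d, 5cda6ec, 691cabe, 6c6b812, 71d188a, 980c43c, 98ea8ee, ad0fed6, c905eeb, ed3b3a1}.
Reachable from 980c43c: {980c43c, c905eeb}.
In 71d188a's history but not 980c43c's: {297f796, 3ef4cdd, 431a096, 5a42b2d, 5cda6ec, 691cabe, 6c6b812, 71d188a, 98ea8ee, ad0fed6, ed3b3a1} — 11 commits.

11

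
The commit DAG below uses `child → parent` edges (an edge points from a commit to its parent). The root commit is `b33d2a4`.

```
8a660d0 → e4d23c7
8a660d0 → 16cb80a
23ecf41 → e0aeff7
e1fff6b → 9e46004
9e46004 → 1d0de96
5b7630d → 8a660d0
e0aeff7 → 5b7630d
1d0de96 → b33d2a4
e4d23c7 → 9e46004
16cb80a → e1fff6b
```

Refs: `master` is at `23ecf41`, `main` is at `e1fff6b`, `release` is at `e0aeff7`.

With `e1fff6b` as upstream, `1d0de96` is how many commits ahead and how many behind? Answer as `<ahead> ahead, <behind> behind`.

0 ahead, 2 behind

Reachable from 1d0de96: {1d0de96, b33d2a4}.
Reachable from e1fff6b: {1d0de96, 9e46004, b33d2a4, e1fff6b}.
Only in 1d0de96's history (ahead): {} — 0.
Only in e1fff6b's history (behind): {9e46004, e1fff6b} — 2.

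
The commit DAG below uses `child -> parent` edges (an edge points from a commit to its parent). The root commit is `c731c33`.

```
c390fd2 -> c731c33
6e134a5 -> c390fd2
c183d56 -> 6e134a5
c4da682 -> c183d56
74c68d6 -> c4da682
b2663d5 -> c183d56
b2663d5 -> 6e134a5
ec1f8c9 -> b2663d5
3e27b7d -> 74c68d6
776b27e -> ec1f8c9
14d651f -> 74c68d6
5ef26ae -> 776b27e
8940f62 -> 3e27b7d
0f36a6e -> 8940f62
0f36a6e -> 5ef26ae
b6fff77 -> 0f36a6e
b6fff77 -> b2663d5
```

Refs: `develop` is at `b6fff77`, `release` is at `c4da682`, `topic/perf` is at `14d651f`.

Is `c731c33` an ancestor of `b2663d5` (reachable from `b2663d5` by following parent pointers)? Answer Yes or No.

Yes

Ancestors of b2663d5 (commits reachable by following parents): {6e134a5, b2663d5, c183d56, c390fd2, c731c33}.
c731c33 is in that set, so it is an ancestor of b2663d5.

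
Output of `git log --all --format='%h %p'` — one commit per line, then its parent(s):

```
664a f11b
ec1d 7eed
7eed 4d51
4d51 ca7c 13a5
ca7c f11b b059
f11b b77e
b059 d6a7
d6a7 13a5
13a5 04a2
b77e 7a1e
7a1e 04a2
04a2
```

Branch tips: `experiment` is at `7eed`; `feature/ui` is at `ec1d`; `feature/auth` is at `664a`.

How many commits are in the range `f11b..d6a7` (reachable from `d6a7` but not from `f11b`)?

2

Reachable from d6a7: {04a2, 13a5, d6a7}.
Reachable from f11b: {04a2, 7a1e, b77e, f11b}.
In d6a7's history but not f11b's: {13a5, d6a7} — 2 commits.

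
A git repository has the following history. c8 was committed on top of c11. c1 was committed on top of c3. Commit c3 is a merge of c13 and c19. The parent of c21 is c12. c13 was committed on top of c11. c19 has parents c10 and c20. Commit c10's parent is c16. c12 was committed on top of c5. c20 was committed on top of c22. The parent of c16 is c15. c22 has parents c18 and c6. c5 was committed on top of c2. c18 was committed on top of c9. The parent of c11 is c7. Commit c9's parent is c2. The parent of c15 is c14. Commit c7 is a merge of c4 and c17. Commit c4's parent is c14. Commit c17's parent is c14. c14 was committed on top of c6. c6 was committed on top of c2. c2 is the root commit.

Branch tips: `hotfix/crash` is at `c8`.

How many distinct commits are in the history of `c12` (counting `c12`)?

Walking parent pointers from c12: reachable set = {c12, c2, c5}.
That is 3 commits.

3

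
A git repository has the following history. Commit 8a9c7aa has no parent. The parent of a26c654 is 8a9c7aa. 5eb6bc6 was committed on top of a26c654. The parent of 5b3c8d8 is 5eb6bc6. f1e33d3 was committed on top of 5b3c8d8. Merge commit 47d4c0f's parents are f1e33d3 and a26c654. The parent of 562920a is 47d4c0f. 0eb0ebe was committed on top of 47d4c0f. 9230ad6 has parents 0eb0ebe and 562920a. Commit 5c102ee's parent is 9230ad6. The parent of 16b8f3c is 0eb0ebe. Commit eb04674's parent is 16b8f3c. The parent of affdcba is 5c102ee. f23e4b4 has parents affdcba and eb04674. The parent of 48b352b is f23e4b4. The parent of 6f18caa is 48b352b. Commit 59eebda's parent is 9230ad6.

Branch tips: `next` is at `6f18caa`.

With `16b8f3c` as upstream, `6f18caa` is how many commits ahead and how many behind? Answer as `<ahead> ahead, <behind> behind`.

Reachable from 6f18caa: {0eb0ebe, 16b8f3c, 47d4c0f, 48b352b, 562920a, 5b3c8d8, 5c102ee, 5eb6bc6, 6f18caa, 8a9c7aa, 9230ad6, a26c654, affdcba, eb04674, f1e33d3, f23e4b4}.
Reachable from 16b8f3c: {0eb0ebe, 16b8f3c, 47d4c0f, 5b3c8d8, 5eb6bc6, 8a9c7aa, a26c654, f1e33d3}.
Only in 6f18caa's history (ahead): {48b352b, 562920a, 5c102ee, 6f18caa, 9230ad6, affdcba, eb04674, f23e4b4} — 8.
Only in 16b8f3c's history (behind): {} — 0.

8 ahead, 0 behind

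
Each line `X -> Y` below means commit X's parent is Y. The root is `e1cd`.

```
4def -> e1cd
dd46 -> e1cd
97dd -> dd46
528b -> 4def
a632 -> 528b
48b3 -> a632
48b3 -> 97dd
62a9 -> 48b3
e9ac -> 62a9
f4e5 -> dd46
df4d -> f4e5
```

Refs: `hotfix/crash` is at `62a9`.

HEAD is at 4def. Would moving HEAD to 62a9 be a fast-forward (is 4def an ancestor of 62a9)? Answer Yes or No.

Yes

A fast-forward from 4def to 62a9 is possible iff 4def is an ancestor of 62a9.
Ancestors of 62a9: {48b3, 4def, 528b, 62a9, 97dd, a632, dd46, e1cd}.
4def is among them, so fast-forward is possible.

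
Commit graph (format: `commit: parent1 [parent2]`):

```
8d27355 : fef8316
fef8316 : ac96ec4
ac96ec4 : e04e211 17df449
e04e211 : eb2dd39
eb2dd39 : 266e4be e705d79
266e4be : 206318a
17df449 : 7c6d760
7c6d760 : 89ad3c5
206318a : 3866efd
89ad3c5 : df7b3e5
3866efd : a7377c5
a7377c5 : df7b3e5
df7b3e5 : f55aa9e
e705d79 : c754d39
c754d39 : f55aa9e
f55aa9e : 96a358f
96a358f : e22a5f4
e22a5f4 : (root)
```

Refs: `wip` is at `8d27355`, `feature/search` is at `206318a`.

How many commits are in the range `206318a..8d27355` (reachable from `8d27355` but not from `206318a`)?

11

Reachable from 8d27355: {17df449, 206318a, 266e4be, 3866efd, 7c6d760, 89ad3c5, 8d27355, 96a358f, a7377c5, ac96ec4, c754d39, df7b3e5, e04e211, e22a5f4, e705d79, eb2dd39, f55aa9e, fef8316}.
Reachable from 206318a: {206318a, 3866efd, 96a358f, a7377c5, df7b3e5, e22a5f4, f55aa9e}.
In 8d27355's history but not 206318a's: {17df449, 266e4be, 7c6d760, 89ad3c5, 8d27355, ac96ec4, c754d39, e04e211, e705d79, eb2dd39, fef8316} — 11 commits.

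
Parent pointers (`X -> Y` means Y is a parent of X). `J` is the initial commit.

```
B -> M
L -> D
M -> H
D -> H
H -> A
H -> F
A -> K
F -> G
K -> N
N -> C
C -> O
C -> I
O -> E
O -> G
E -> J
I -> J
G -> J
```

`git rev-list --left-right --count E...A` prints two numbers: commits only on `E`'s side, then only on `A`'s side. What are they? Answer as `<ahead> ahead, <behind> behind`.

Reachable from E: {E, J}.
Reachable from A: {A, C, E, G, I, J, K, N, O}.
Only in E's history (ahead): {} — 0.
Only in A's history (behind): {A, C, G, I, K, N, O} — 7.

0 ahead, 7 behind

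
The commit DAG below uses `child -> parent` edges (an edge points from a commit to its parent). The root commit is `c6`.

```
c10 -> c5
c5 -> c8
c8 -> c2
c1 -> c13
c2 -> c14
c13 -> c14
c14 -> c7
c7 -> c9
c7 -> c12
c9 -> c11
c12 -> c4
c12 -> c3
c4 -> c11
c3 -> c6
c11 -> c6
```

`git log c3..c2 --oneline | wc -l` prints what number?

Reachable from c2: {c11, c12, c14, c2, c3, c4, c6, c7, c9}.
Reachable from c3: {c3, c6}.
In c2's history but not c3's: {c11, c12, c14, c2, c4, c7, c9} — 7 commits.

7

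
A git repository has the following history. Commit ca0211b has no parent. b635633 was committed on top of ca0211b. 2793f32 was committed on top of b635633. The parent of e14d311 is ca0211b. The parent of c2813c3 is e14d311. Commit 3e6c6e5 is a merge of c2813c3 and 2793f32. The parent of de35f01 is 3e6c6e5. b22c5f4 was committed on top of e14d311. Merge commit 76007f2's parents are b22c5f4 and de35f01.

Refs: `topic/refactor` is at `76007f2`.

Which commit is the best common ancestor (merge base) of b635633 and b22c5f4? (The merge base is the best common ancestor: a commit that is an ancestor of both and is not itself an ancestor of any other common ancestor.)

ca0211b

Ancestors of b635633: {b635633, ca0211b}.
Ancestors of b22c5f4: {b22c5f4, ca0211b, e14d311}.
Common ancestors: {ca0211b}.
The only common ancestor is ca0211b, so it is the merge base.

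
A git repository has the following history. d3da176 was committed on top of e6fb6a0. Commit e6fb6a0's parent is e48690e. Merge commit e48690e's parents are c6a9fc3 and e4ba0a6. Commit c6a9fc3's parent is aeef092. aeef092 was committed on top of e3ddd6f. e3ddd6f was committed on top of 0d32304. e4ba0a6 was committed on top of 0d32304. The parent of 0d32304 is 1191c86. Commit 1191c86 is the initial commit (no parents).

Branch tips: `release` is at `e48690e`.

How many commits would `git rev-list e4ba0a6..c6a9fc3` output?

Reachable from c6a9fc3: {0d32304, 1191c86, aeef092, c6a9fc3, e3ddd6f}.
Reachable from e4ba0a6: {0d32304, 1191c86, e4ba0a6}.
In c6a9fc3's history but not e4ba0a6's: {aeef092, c6a9fc3, e3ddd6f} — 3 commits.

3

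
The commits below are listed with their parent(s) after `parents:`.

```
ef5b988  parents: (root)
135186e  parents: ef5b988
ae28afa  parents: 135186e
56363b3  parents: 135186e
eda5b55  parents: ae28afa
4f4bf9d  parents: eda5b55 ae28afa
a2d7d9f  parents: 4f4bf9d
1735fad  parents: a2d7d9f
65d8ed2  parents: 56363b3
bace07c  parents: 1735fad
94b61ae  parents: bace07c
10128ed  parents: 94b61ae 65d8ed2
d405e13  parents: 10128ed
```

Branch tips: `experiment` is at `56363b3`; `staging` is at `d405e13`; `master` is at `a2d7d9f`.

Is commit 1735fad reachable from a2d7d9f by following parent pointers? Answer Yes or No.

Ancestors of a2d7d9f: {135186e, 4f4bf9d, a2d7d9f, ae28afa, eda5b55, ef5b988}.
1735fad is not in that set, so it is not an ancestor of a2d7d9f.

No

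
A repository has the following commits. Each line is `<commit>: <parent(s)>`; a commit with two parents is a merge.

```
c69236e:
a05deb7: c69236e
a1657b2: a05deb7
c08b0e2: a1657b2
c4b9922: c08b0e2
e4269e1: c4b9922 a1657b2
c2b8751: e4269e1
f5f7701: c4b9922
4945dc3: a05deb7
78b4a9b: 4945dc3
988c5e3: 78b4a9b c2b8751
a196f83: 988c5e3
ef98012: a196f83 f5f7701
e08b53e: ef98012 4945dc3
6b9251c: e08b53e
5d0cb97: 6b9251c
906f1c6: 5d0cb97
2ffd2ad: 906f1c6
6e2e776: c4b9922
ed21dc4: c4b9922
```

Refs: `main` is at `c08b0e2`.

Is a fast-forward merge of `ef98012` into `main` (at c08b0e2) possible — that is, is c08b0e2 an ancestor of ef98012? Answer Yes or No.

Yes

A fast-forward from c08b0e2 to ef98012 is possible iff c08b0e2 is an ancestor of ef98012.
Ancestors of ef98012: {4945dc3, 78b4a9b, 988c5e3, a05deb7, a1657b2, a196f83, c08b0e2, c2b8751, c4b9922, c69236e, e4269e1, ef98012, f5f7701}.
c08b0e2 is among them, so fast-forward is possible.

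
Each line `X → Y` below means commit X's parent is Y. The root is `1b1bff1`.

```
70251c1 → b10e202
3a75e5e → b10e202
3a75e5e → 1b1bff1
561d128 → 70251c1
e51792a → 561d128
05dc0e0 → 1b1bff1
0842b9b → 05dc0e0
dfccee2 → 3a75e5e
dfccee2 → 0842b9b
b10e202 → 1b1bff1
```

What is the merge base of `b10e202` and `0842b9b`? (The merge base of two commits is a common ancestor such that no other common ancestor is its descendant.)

1b1bff1

Ancestors of b10e202: {1b1bff1, b10e202}.
Ancestors of 0842b9b: {05dc0e0, 0842b9b, 1b1bff1}.
Common ancestors: {1b1bff1}.
The only common ancestor is 1b1bff1, so it is the merge base.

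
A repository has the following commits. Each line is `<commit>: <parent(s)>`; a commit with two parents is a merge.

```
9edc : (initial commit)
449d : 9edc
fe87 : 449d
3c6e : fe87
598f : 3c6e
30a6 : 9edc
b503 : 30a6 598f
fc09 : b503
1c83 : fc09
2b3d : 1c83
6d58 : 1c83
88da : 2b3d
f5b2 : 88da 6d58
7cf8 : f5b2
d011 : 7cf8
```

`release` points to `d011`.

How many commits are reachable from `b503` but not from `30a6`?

5

Reachable from b503: {30a6, 3c6e, 449d, 598f, 9edc, b503, fe87}.
Reachable from 30a6: {30a6, 9edc}.
In b503's history but not 30a6's: {3c6e, 449d, 598f, b503, fe87} — 5 commits.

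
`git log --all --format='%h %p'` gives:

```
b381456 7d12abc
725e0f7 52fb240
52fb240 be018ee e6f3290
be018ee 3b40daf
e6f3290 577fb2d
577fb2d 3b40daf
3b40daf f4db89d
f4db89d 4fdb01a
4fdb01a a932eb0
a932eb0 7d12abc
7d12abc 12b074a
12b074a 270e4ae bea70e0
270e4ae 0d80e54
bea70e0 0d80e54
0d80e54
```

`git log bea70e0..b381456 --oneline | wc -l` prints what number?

4

Reachable from b381456: {0d80e54, 12b074a, 270e4ae, 7d12abc, b381456, bea70e0}.
Reachable from bea70e0: {0d80e54, bea70e0}.
In b381456's history but not bea70e0's: {12b074a, 270e4ae, 7d12abc, b381456} — 4 commits.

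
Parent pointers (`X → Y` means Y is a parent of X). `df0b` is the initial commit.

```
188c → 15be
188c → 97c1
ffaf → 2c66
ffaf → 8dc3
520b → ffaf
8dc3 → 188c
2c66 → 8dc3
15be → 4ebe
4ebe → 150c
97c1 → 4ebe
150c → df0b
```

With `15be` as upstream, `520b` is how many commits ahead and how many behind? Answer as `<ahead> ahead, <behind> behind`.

Reachable from 520b: {150c, 15be, 188c, 2c66, 4ebe, 520b, 8dc3, 97c1, df0b, ffaf}.
Reachable from 15be: {150c, 15be, 4ebe, df0b}.
Only in 520b's history (ahead): {188c, 2c66, 520b, 8dc3, 97c1, ffaf} — 6.
Only in 15be's history (behind): {} — 0.

6 ahead, 0 behind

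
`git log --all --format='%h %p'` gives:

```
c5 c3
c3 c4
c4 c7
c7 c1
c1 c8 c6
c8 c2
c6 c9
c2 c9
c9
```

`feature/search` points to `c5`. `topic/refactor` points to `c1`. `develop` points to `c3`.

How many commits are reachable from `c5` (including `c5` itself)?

Walking parent pointers from c5: reachable set = {c1, c2, c3, c4, c5, c6, c7, c8, c9}.
That is 9 commits.

9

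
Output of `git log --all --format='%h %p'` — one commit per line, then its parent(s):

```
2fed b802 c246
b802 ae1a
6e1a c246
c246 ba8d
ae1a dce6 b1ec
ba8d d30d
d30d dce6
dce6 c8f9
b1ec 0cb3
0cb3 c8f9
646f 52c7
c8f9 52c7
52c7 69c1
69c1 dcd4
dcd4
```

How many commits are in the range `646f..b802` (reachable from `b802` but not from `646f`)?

Reachable from b802: {0cb3, 52c7, 69c1, ae1a, b1ec, b802, c8f9, dcd4, dce6}.
Reachable from 646f: {52c7, 646f, 69c1, dcd4}.
In b802's history but not 646f's: {0cb3, ae1a, b1ec, b802, c8f9, dce6} — 6 commits.

6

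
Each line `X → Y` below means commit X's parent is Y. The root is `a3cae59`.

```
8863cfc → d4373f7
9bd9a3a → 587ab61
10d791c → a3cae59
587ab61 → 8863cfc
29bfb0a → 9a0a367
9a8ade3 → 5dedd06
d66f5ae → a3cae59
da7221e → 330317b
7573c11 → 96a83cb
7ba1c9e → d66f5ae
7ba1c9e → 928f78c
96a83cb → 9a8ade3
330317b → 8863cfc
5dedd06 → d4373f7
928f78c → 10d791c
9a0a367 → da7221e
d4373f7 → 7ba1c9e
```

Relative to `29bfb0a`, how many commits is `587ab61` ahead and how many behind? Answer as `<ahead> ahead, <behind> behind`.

1 ahead, 4 behind

Reachable from 587ab61: {10d791c, 587ab61, 7ba1c9e, 8863cfc, 928f78c, a3cae59, d4373f7, d66f5ae}.
Reachable from 29bfb0a: {10d791c, 29bfb0a, 330317b, 7ba1c9e, 8863cfc, 928f78c, 9a0a367, a3cae59, d4373f7, d66f5ae, da7221e}.
Only in 587ab61's history (ahead): {587ab61} — 1.
Only in 29bfb0a's history (behind): {29bfb0a, 330317b, 9a0a367, da7221e} — 4.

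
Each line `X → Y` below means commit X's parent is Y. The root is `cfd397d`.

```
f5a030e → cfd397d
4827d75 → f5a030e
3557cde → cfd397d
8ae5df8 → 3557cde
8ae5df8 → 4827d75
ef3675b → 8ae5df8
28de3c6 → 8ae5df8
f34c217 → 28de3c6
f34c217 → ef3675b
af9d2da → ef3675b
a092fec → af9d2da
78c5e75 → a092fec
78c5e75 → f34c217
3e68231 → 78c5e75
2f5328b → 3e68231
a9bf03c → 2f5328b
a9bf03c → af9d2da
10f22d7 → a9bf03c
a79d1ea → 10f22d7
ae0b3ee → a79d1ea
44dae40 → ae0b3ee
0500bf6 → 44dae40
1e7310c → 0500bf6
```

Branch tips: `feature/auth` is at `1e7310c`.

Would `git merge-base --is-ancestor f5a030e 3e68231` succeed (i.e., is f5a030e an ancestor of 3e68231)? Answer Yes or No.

Yes

Ancestors of 3e68231 (commits reachable by following parents): {28de3c6, 3557cde, 3e68231, 4827d75, 78c5e75, 8ae5df8, a092fec, af9d2da, cfd397d, ef3675b, f34c217, f5a030e}.
f5a030e is in that set, so it is an ancestor of 3e68231.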